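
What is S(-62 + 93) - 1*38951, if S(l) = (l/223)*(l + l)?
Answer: -8684151/223 ≈ -38942.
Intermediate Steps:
S(l) = 2*l**2/223 (S(l) = (l*(1/223))*(2*l) = (l/223)*(2*l) = 2*l**2/223)
S(-62 + 93) - 1*38951 = 2*(-62 + 93)**2/223 - 1*38951 = (2/223)*31**2 - 38951 = (2/223)*961 - 38951 = 1922/223 - 38951 = -8684151/223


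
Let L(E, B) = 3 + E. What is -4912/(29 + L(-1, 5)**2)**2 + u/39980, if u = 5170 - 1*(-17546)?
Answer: -42911009/10884555 ≈ -3.9424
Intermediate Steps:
u = 22716 (u = 5170 + 17546 = 22716)
-4912/(29 + L(-1, 5)**2)**2 + u/39980 = -4912/(29 + (3 - 1)**2)**2 + 22716/39980 = -4912/(29 + 2**2)**2 + 22716*(1/39980) = -4912/(29 + 4)**2 + 5679/9995 = -4912/(33**2) + 5679/9995 = -4912/1089 + 5679/9995 = -42911009/10884555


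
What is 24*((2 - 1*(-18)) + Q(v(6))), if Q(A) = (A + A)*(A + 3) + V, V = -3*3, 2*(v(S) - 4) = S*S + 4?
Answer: 31368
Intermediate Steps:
v(S) = 6 + S**2/2 (v(S) = 4 + (S*S + 4)/2 = 4 + (S**2 + 4)/2 = 4 + (4 + S**2)/2 = 4 + (2 + S**2/2) = 6 + S**2/2)
V = -9
Q(A) = -9 + 2*A*(3 + A) (Q(A) = (A + A)*(A + 3) - 9 = (2*A)*(3 + A) - 9 = 2*A*(3 + A) - 9 = -9 + 2*A*(3 + A))
24*((2 - 1*(-18)) + Q(v(6))) = 24*((2 - 1*(-18)) + (-9 + 2*(6 + (1/2)*6**2)**2 + 6*(6 + (1/2)*6**2))) = 24*((2 + 18) + (-9 + 2*(6 + (1/2)*36)**2 + 6*(6 + (1/2)*36))) = 24*(20 + (-9 + 2*(6 + 18)**2 + 6*(6 + 18))) = 24*(20 + (-9 + 2*24**2 + 6*24)) = 24*(20 + (-9 + 2*576 + 144)) = 24*(20 + (-9 + 1152 + 144)) = 24*(20 + 1287) = 24*1307 = 31368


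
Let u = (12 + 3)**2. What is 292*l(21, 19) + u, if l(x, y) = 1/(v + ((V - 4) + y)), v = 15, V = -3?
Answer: 6367/27 ≈ 235.81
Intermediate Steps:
l(x, y) = 1/(8 + y) (l(x, y) = 1/(15 + ((-3 - 4) + y)) = 1/(15 + (-7 + y)) = 1/(8 + y))
u = 225 (u = 15**2 = 225)
292*l(21, 19) + u = 292/(8 + 19) + 225 = 292/27 + 225 = 6367/27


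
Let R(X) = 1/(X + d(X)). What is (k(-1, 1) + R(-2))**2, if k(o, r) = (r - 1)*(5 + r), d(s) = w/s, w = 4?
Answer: 1/16 ≈ 0.062500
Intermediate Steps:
d(s) = 4/s
R(X) = 1/(X + 4/X)
k(o, r) = (-1 + r)*(5 + r)
(k(-1, 1) + R(-2))**2 = ((-5 + 1**2 + 4*1) - 2/(4 + (-2)**2))**2 = ((-5 + 1 + 4) - 2/(4 + 4))**2 = (0 - 2/8)**2 = (0 - 2*1/8)**2 = (0 - 1/4)**2 = (-1/4)**2 = 1/16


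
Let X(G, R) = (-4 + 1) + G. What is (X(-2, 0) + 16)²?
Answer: 121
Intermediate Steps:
X(G, R) = -3 + G
(X(-2, 0) + 16)² = ((-3 - 2) + 16)² = (-5 + 16)² = 11² = 121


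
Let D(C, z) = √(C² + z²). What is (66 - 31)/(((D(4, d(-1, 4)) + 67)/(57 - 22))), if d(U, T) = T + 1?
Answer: 82075/4448 - 1225*√41/4448 ≈ 16.689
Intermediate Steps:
d(U, T) = 1 + T
(66 - 31)/(((D(4, d(-1, 4)) + 67)/(57 - 22))) = (66 - 31)/(((√(4² + (1 + 4)²) + 67)/(57 - 22))) = 35/(((√(16 + 5²) + 67)/35)) = 35/(((√(16 + 25) + 67)*(1/35))) = 35/(((√41 + 67)*(1/35))) = 35/(((67 + √41)*(1/35))) = 35/(67/35 + √41/35)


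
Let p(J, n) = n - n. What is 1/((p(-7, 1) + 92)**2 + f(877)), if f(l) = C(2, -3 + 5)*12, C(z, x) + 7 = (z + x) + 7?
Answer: 1/8512 ≈ 0.00011748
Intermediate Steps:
p(J, n) = 0
C(z, x) = x + z (C(z, x) = -7 + ((z + x) + 7) = -7 + ((x + z) + 7) = -7 + (7 + x + z) = x + z)
f(l) = 48 (f(l) = ((-3 + 5) + 2)*12 = (2 + 2)*12 = 4*12 = 48)
1/((p(-7, 1) + 92)**2 + f(877)) = 1/((0 + 92)**2 + 48) = 1/(92**2 + 48) = 1/(8464 + 48) = 1/8512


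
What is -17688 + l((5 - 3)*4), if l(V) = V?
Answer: -17680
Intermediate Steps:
-17688 + l((5 - 3)*4) = -17688 + (5 - 3)*4 = -17688 + 2*4 = -17688 + 8 = -17680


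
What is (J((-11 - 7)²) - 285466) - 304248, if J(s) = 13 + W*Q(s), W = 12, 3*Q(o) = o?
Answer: -588405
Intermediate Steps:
Q(o) = o/3
J(s) = 13 + 4*s (J(s) = 13 + 12*(s/3) = 13 + 4*s)
(J((-11 - 7)²) - 285466) - 304248 = ((13 + 4*(-11 - 7)²) - 285466) - 304248 = ((13 + 4*(-18)²) - 285466) - 304248 = ((13 + 4*324) - 285466) - 304248 = ((13 + 1296) - 285466) - 304248 = (1309 - 285466) - 304248 = -284157 - 304248 = -588405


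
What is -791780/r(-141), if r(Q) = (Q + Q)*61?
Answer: 6490/141 ≈ 46.028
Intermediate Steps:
r(Q) = 122*Q (r(Q) = (2*Q)*61 = 122*Q)
-791780/r(-141) = -791780/(122*(-141)) = -791780/(-17202) = -791780*(-1/17202) = 6490/141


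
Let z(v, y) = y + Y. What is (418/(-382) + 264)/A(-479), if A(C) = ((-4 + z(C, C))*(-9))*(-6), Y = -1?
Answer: -415/41256 ≈ -0.010059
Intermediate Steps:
z(v, y) = -1 + y (z(v, y) = y - 1 = -1 + y)
A(C) = -270 + 54*C (A(C) = ((-4 + (-1 + C))*(-9))*(-6) = ((-5 + C)*(-9))*(-6) = (45 - 9*C)*(-6) = -270 + 54*C)
(418/(-382) + 264)/A(-479) = (418/(-382) + 264)/(-270 + 54*(-479)) = (-1/382*418 + 264)/(-270 - 25866) = (-209/191 + 264)/(-26136) = (50215/191)*(-1/26136) = -415/41256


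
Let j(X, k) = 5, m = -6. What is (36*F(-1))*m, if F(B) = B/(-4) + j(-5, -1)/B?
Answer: 1026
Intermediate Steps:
F(B) = 5/B - B/4 (F(B) = B/(-4) + 5/B = B*(-¼) + 5/B = -B/4 + 5/B = 5/B - B/4)
(36*F(-1))*m = (36*(5/(-1) - ¼*(-1)))*(-6) = (36*(5*(-1) + ¼))*(-6) = (36*(-5 + ¼))*(-6) = (36*(-19/4))*(-6) = -171*(-6) = 1026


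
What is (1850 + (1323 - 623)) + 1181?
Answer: 3731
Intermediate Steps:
(1850 + (1323 - 623)) + 1181 = (1850 + 700) + 1181 = 2550 + 1181 = 3731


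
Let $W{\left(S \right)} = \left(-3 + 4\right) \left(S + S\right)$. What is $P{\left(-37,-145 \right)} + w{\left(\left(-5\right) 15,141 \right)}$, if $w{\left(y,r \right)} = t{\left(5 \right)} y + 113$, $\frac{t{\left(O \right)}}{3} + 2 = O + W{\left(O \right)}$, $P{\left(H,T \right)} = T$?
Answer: $-2957$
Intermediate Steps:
$W{\left(S \right)} = 2 S$ ($W{\left(S \right)} = 1 \cdot 2 S = 2 S$)
$t{\left(O \right)} = -6 + 9 O$ ($t{\left(O \right)} = -6 + 3 \left(O + 2 O\right) = -6 + 3 \cdot 3 O = -6 + 9 O$)
$w{\left(y,r \right)} = 113 + 39 y$ ($w{\left(y,r \right)} = \left(-6 + 9 \cdot 5\right) y + 113 = \left(-6 + 45\right) y + 113 = 39 y + 113 = 113 + 39 y$)
$P{\left(-37,-145 \right)} + w{\left(\left(-5\right) 15,141 \right)} = -145 + \left(113 + 39 \left(\left(-5\right) 15\right)\right) = -145 + \left(113 + 39 \left(-75\right)\right) = -145 + \left(113 - 2925\right) = -145 - 2812 = -2957$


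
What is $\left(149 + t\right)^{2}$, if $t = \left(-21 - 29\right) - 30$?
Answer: $4761$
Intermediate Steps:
$t = -80$ ($t = -50 - 30 = -80$)
$\left(149 + t\right)^{2} = \left(149 - 80\right)^{2} = 69^{2} = 4761$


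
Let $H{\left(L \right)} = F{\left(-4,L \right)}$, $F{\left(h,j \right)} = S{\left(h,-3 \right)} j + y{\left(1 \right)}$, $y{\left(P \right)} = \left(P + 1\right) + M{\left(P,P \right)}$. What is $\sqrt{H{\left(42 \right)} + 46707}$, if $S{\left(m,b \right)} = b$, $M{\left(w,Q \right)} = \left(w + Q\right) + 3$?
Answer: $2 \sqrt{11647} \approx 215.84$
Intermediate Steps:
$M{\left(w,Q \right)} = 3 + Q + w$ ($M{\left(w,Q \right)} = \left(Q + w\right) + 3 = 3 + Q + w$)
$y{\left(P \right)} = 4 + 3 P$ ($y{\left(P \right)} = \left(P + 1\right) + \left(3 + P + P\right) = \left(1 + P\right) + \left(3 + 2 P\right) = 4 + 3 P$)
$F{\left(h,j \right)} = 7 - 3 j$ ($F{\left(h,j \right)} = - 3 j + \left(4 + 3 \cdot 1\right) = - 3 j + \left(4 + 3\right) = - 3 j + 7 = 7 - 3 j$)
$H{\left(L \right)} = 7 - 3 L$
$\sqrt{H{\left(42 \right)} + 46707} = \sqrt{\left(7 - 126\right) + 46707} = \sqrt{-119 + 46707} = \sqrt{46588} = 2 \sqrt{11647}$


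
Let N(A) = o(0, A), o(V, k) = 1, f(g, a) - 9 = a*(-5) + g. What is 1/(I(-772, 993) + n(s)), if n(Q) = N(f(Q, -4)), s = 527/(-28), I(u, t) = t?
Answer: 1/994 ≈ 0.0010060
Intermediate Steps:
f(g, a) = 9 + g - 5*a (f(g, a) = 9 + (a*(-5) + g) = 9 + (-5*a + g) = 9 + (g - 5*a) = 9 + g - 5*a)
N(A) = 1
s = -527/28 (s = 527*(-1/28) = -527/28 ≈ -18.821)
n(Q) = 1
1/(I(-772, 993) + n(s)) = 1/(993 + 1) = 1/994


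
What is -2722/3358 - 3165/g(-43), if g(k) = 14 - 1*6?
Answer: -5324923/13432 ≈ -396.44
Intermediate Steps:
g(k) = 8 (g(k) = 14 - 6 = 8)
-2722/3358 - 3165/g(-43) = -2722/3358 - 3165/8 = -2722*1/3358 - 3165*1/8 = -1361/1679 - 3165/8 = -5324923/13432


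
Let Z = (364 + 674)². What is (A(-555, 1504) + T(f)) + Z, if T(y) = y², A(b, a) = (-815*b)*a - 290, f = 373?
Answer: 681513083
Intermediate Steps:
Z = 1077444 (Z = 1038² = 1077444)
A(b, a) = -290 - 815*a*b (A(b, a) = -815*a*b - 290 = -290 - 815*a*b)
(A(-555, 1504) + T(f)) + Z = ((-290 - 815*1504*(-555)) + 373²) + 1077444 = ((-290 + 680296800) + 139129) + 1077444 = (680296510 + 139129) + 1077444 = 680435639 + 1077444 = 681513083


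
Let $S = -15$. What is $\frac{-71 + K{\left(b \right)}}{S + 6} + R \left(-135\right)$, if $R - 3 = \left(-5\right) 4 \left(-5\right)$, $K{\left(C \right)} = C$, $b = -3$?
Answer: $- \frac{125071}{9} \approx -13897.0$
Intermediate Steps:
$R = 103$ ($R = 3 + \left(-5\right) 4 \left(-5\right) = 3 - -100 = 3 + 100 = 103$)
$\frac{-71 + K{\left(b \right)}}{S + 6} + R \left(-135\right) = \frac{-71 - 3}{-15 + 6} + 103 \left(-135\right) = - \frac{74}{-9} - 13905 = \left(-74\right) \left(- \frac{1}{9}\right) - 13905 = \frac{74}{9} - 13905 = - \frac{125071}{9}$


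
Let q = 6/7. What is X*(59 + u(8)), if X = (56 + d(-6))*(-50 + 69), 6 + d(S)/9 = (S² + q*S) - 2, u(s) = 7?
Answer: 2297328/7 ≈ 3.2819e+5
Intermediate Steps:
q = 6/7 (q = 6*(⅐) = 6/7 ≈ 0.85714)
d(S) = -72 + 9*S² + 54*S/7 (d(S) = -54 + 9*((S² + 6*S/7) - 2) = -54 + 9*(-2 + S² + 6*S/7) = -54 + (-18 + 9*S² + 54*S/7) = -72 + 9*S² + 54*S/7)
X = 34808/7 (X = (56 + (-72 + 9*(-6)² + (54/7)*(-6)))*(-50 + 69) = (56 + (-72 + 9*36 - 324/7))*19 = (56 + (-72 + 324 - 324/7))*19 = (56 + 1440/7)*19 = (1832/7)*19 = 34808/7 ≈ 4972.6)
X*(59 + u(8)) = 34808*(59 + 7)/7 = (34808/7)*66 = 2297328/7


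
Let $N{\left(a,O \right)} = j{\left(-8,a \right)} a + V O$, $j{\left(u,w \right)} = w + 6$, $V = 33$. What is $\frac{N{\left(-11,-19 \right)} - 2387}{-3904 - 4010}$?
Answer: $\frac{2959}{7914} \approx 0.37389$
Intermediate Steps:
$j{\left(u,w \right)} = 6 + w$
$N{\left(a,O \right)} = 33 O + a \left(6 + a\right)$ ($N{\left(a,O \right)} = \left(6 + a\right) a + 33 O = a \left(6 + a\right) + 33 O = 33 O + a \left(6 + a\right)$)
$\frac{N{\left(-11,-19 \right)} - 2387}{-3904 - 4010} = \frac{\left(33 \left(-19\right) - 11 \left(6 - 11\right)\right) - 2387}{-3904 - 4010} = \frac{\left(-627 - -55\right) - 2387}{-7914} = \left(\left(-627 + 55\right) - 2387\right) \left(- \frac{1}{7914}\right) = \left(-572 - 2387\right) \left(- \frac{1}{7914}\right) = \left(-2959\right) \left(- \frac{1}{7914}\right) = \frac{2959}{7914}$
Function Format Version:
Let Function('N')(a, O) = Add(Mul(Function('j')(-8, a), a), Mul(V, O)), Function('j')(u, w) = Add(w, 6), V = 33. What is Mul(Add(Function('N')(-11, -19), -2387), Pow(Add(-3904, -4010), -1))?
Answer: Rational(2959, 7914) ≈ 0.37389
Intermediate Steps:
Function('j')(u, w) = Add(6, w)
Function('N')(a, O) = Add(Mul(33, O), Mul(a, Add(6, a))) (Function('N')(a, O) = Add(Mul(Add(6, a), a), Mul(33, O)) = Add(Mul(a, Add(6, a)), Mul(33, O)) = Add(Mul(33, O), Mul(a, Add(6, a))))
Mul(Add(Function('N')(-11, -19), -2387), Pow(Add(-3904, -4010), -1)) = Mul(Add(Add(Mul(33, -19), Mul(-11, Add(6, -11))), -2387), Pow(Add(-3904, -4010), -1)) = Mul(Add(Add(-627, Mul(-11, -5)), -2387), Pow(-7914, -1)) = Mul(Add(Add(-627, 55), -2387), Rational(-1, 7914)) = Mul(Add(-572, -2387), Rational(-1, 7914)) = Mul(-2959, Rational(-1, 7914)) = Rational(2959, 7914)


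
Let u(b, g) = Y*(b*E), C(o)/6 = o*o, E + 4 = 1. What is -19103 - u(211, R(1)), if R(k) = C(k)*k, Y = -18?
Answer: -30497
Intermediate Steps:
E = -3 (E = -4 + 1 = -3)
C(o) = 6*o² (C(o) = 6*(o*o) = 6*o²)
R(k) = 6*k³ (R(k) = (6*k²)*k = 6*k³)
u(b, g) = 54*b (u(b, g) = -18*b*(-3) = -(-54)*b = 54*b)
-19103 - u(211, R(1)) = -19103 - 54*211 = -19103 - 1*11394 = -19103 - 11394 = -30497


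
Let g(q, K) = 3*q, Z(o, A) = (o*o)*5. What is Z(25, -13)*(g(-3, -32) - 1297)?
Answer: -4081250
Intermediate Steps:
Z(o, A) = 5*o² (Z(o, A) = o²*5 = 5*o²)
Z(25, -13)*(g(-3, -32) - 1297) = (5*25²)*(3*(-3) - 1297) = (5*625)*(-9 - 1297) = 3125*(-1306) = -4081250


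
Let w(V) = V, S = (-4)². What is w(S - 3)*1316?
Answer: 17108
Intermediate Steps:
S = 16
w(S - 3)*1316 = (16 - 3)*1316 = 13*1316 = 17108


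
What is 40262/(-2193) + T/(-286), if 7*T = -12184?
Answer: -26942506/2195193 ≈ -12.273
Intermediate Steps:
T = -12184/7 (T = (1/7)*(-12184) = -12184/7 ≈ -1740.6)
40262/(-2193) + T/(-286) = 40262/(-2193) - 12184/7/(-286) = 40262*(-1/2193) - 12184/7*(-1/286) = -40262/2193 + 6092/1001 = -26942506/2195193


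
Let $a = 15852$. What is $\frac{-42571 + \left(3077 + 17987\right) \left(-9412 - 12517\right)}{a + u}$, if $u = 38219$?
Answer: $- \frac{461955027}{54071} \approx -8543.5$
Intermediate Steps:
$\frac{-42571 + \left(3077 + 17987\right) \left(-9412 - 12517\right)}{a + u} = \frac{-42571 + \left(3077 + 17987\right) \left(-9412 - 12517\right)}{15852 + 38219} = \frac{-42571 + 21064 \left(-21929\right)}{54071} = \left(-42571 - 461912456\right) \frac{1}{54071} = \left(-461955027\right) \frac{1}{54071} = - \frac{461955027}{54071}$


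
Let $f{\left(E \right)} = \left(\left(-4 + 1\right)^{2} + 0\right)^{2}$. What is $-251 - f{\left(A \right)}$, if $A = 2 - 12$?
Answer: $-332$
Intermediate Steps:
$A = -10$ ($A = 2 - 12 = -10$)
$f{\left(E \right)} = 81$ ($f{\left(E \right)} = \left(\left(-3\right)^{2} + 0\right)^{2} = \left(9 + 0\right)^{2} = 9^{2} = 81$)
$-251 - f{\left(A \right)} = -251 - 81 = -332$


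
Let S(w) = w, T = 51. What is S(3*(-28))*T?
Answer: -4284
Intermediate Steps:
S(3*(-28))*T = (3*(-28))*51 = -84*51 = -4284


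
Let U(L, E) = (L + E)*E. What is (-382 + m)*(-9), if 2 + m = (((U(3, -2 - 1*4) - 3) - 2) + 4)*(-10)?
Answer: 4986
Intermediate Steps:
U(L, E) = E*(E + L) (U(L, E) = (E + L)*E = E*(E + L))
m = -172 (m = -2 + ((((-2 - 1*4)*((-2 - 1*4) + 3) - 3) - 2) + 4)*(-10) = -2 + ((((-2 - 4)*((-2 - 4) + 3) - 3) - 2) + 4)*(-10) = -2 + (((-6*(-6 + 3) - 3) - 2) + 4)*(-10) = -2 + (((-6*(-3) - 3) - 2) + 4)*(-10) = -2 + (((18 - 3) - 2) + 4)*(-10) = -2 + ((15 - 2) + 4)*(-10) = -2 + (13 + 4)*(-10) = -2 + 17*(-10) = -2 - 170 = -172)
(-382 + m)*(-9) = (-382 - 172)*(-9) = -554*(-9) = 4986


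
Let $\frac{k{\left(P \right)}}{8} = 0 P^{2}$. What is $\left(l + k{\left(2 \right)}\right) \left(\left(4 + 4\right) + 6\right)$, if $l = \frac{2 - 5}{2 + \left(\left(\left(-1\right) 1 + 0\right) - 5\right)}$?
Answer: $\frac{21}{2} \approx 10.5$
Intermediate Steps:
$k{\left(P \right)} = 0$ ($k{\left(P \right)} = 8 \cdot 0 P^{2} = 8 \cdot 0 = 0$)
$l = \frac{3}{4}$ ($l = - \frac{3}{2 + \left(\left(-1 + 0\right) - 5\right)} = - \frac{3}{2 - 6} = - \frac{3}{-4} = \left(-3\right) \left(- \frac{1}{4}\right) = \frac{3}{4} \approx 0.75$)
$\left(l + k{\left(2 \right)}\right) \left(\left(4 + 4\right) + 6\right) = \left(\frac{3}{4} + 0\right) \left(\left(4 + 4\right) + 6\right) = \frac{3 \left(8 + 6\right)}{4} = \frac{3}{4} \cdot 14 = \frac{21}{2}$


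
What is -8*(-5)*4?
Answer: 160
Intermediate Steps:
-8*(-5)*4 = 40*4 = 160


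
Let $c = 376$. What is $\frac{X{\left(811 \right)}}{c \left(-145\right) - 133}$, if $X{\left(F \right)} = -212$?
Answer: $\frac{212}{54653} \approx 0.003879$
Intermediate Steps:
$\frac{X{\left(811 \right)}}{c \left(-145\right) - 133} = - \frac{212}{376 \left(-145\right) - 133} = - \frac{212}{-54520 - 133} = - \frac{212}{-54653} = \left(-212\right) \left(- \frac{1}{54653}\right) = \frac{212}{54653}$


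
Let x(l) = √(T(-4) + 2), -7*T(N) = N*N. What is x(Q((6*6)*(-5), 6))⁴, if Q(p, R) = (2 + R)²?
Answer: 4/49 ≈ 0.081633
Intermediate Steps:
T(N) = -N²/7 (T(N) = -N*N/7 = -N²/7)
x(l) = I*√14/7 (x(l) = √(-⅐*(-4)² + 2) = √(-⅐*16 + 2) = √(-16/7 + 2) = √(-2/7) = I*√14/7)
x(Q((6*6)*(-5), 6))⁴ = (I*√14/7)⁴ = 4/49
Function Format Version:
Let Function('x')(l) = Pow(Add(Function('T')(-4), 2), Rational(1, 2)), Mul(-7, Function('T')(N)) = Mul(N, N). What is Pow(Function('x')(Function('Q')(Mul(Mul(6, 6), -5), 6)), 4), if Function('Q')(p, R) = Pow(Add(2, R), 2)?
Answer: Rational(4, 49) ≈ 0.081633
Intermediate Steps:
Function('T')(N) = Mul(Rational(-1, 7), Pow(N, 2)) (Function('T')(N) = Mul(Rational(-1, 7), Mul(N, N)) = Mul(Rational(-1, 7), Pow(N, 2)))
Function('x')(l) = Mul(Rational(1, 7), I, Pow(14, Rational(1, 2))) (Function('x')(l) = Pow(Add(Mul(Rational(-1, 7), Pow(-4, 2)), 2), Rational(1, 2)) = Pow(Add(Mul(Rational(-1, 7), 16), 2), Rational(1, 2)) = Pow(Add(Rational(-16, 7), 2), Rational(1, 2)) = Pow(Rational(-2, 7), Rational(1, 2)) = Mul(Rational(1, 7), I, Pow(14, Rational(1, 2))))
Pow(Function('x')(Function('Q')(Mul(Mul(6, 6), -5), 6)), 4) = Pow(Mul(Rational(1, 7), I, Pow(14, Rational(1, 2))), 4) = Rational(4, 49)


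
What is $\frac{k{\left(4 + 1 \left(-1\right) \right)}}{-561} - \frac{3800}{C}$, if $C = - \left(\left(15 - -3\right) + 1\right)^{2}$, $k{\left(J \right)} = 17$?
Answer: $\frac{6581}{627} \approx 10.496$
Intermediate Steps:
$C = -361$ ($C = - \left(\left(15 + 3\right) + 1\right)^{2} = - \left(18 + 1\right)^{2} = - 19^{2} = \left(-1\right) 361 = -361$)
$\frac{k{\left(4 + 1 \left(-1\right) \right)}}{-561} - \frac{3800}{C} = \frac{17}{-561} - \frac{3800}{-361} = 17 \left(- \frac{1}{561}\right) - - \frac{200}{19} = - \frac{1}{33} + \frac{200}{19} = \frac{6581}{627}$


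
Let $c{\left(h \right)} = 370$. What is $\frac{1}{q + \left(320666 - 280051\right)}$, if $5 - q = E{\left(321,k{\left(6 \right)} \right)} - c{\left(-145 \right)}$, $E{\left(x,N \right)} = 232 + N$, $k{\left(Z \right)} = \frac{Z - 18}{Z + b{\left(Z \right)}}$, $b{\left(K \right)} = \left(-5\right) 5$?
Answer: $\frac{19}{774390} \approx 2.4535 \cdot 10^{-5}$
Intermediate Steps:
$b{\left(K \right)} = -25$
$k{\left(Z \right)} = \frac{-18 + Z}{-25 + Z}$ ($k{\left(Z \right)} = \frac{Z - 18}{Z - 25} = \frac{-18 + Z}{-25 + Z}$)
$q = \frac{2705}{19}$ ($q = 5 - \left(\left(232 + \frac{-18 + 6}{-25 + 6}\right) - 370\right) = 5 - \left(\left(232 + \frac{1}{-19} \left(-12\right)\right) - 370\right) = 5 - \left(\left(232 - - \frac{12}{19}\right) - 370\right) = 5 - \left(\left(232 + \frac{12}{19}\right) - 370\right) = 5 - \left(\frac{4420}{19} - 370\right) = 5 - - \frac{2610}{19} = 5 + \frac{2610}{19} = \frac{2705}{19} \approx 142.37$)
$\frac{1}{q + \left(320666 - 280051\right)} = \frac{1}{\frac{2705}{19} + \left(320666 - 280051\right)} = \frac{1}{\frac{2705}{19} + 40615} = \frac{1}{\frac{774390}{19}} = \frac{19}{774390}$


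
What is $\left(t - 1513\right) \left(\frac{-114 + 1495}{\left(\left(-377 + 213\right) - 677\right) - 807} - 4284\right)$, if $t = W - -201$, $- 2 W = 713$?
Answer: $\frac{23563935181}{3296} \approx 7.1492 \cdot 10^{6}$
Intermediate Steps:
$W = - \frac{713}{2}$ ($W = \left(- \frac{1}{2}\right) 713 = - \frac{713}{2} \approx -356.5$)
$t = - \frac{311}{2}$ ($t = - \frac{713}{2} - -201 = - \frac{713}{2} + 201 = - \frac{311}{2} \approx -155.5$)
$\left(t - 1513\right) \left(\frac{-114 + 1495}{\left(\left(-377 + 213\right) - 677\right) - 807} - 4284\right) = \left(- \frac{311}{2} - 1513\right) \left(\frac{-114 + 1495}{\left(\left(-377 + 213\right) - 677\right) - 807} - 4284\right) = - \frac{3337 \left(\frac{1381}{\left(-164 - 677\right) - 807} - 4284\right)}{2} = - \frac{3337 \left(\frac{1381}{-841 - 807} - 4284\right)}{2} = - \frac{3337 \left(\frac{1381}{-1648} - 4284\right)}{2} = - \frac{3337 \left(1381 \left(- \frac{1}{1648}\right) - 4284\right)}{2} = - \frac{3337 \left(- \frac{1381}{1648} - 4284\right)}{2} = \left(- \frac{3337}{2}\right) \left(- \frac{7061413}{1648}\right) = \frac{23563935181}{3296}$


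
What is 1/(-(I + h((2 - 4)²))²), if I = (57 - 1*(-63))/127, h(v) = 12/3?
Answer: -16129/394384 ≈ -0.040897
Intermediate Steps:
h(v) = 4 (h(v) = 12*(⅓) = 4)
I = 120/127 (I = (57 + 63)*(1/127) = 120*(1/127) = 120/127 ≈ 0.94488)
1/(-(I + h((2 - 4)²))²) = 1/(-(120/127 + 4)²) = 1/(-(628/127)²) = 1/(-1*394384/16129) = 1/(-394384/16129) = -16129/394384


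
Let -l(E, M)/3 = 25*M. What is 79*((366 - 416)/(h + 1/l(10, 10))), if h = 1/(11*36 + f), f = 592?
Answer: 1463475000/119 ≈ 1.2298e+7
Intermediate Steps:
h = 1/988 (h = 1/(11*36 + 592) = 1/(396 + 592) = 1/988 ≈ 0.0010121)
l(E, M) = -75*M
79*((366 - 416)/(h + 1/l(10, 10))) = 79*((366 - 416)/(1/988 + 1/(-75*10))) = 79*(-50/(1/988 + 1/(-750))) = 79*(-50/(1/988 - 1/750)) = 79*(-50/(-119/370500)) = 79*(-50*(-370500/119)) = 79*(18525000/119) = 1463475000/119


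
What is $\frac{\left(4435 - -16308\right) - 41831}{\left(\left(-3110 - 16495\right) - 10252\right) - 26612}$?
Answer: $\frac{21088}{56469} \approx 0.37344$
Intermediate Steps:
$\frac{\left(4435 - -16308\right) - 41831}{\left(\left(-3110 - 16495\right) - 10252\right) - 26612} = \frac{\left(4435 + 16308\right) - 41831}{\left(-19605 - 10252\right) - 26612} = \frac{20743 - 41831}{-29857 - 26612} = - \frac{21088}{-56469} = \left(-21088\right) \left(- \frac{1}{56469}\right) = \frac{21088}{56469}$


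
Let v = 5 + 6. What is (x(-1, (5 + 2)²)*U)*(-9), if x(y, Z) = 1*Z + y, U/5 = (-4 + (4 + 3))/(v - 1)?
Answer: -648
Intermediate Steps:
v = 11
U = 3/2 (U = 5*((-4 + (4 + 3))/(11 - 1)) = 5*((-4 + 7)/10) = 5*(3*(⅒)) = 5*(3/10) = 3/2 ≈ 1.5000)
x(y, Z) = Z + y
(x(-1, (5 + 2)²)*U)*(-9) = (((5 + 2)² - 1)*(3/2))*(-9) = ((7² - 1)*(3/2))*(-9) = ((49 - 1)*(3/2))*(-9) = (48*(3/2))*(-9) = 72*(-9) = -648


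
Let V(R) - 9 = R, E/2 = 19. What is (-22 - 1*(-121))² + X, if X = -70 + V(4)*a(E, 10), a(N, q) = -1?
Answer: 9718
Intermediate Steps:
E = 38 (E = 2*19 = 38)
V(R) = 9 + R
X = -83 (X = -70 + (9 + 4)*(-1) = -70 + 13*(-1) = -70 - 13 = -83)
(-22 - 1*(-121))² + X = (-22 - 1*(-121))² - 83 = (-22 + 121)² - 83 = 99² - 83 = 9801 - 83 = 9718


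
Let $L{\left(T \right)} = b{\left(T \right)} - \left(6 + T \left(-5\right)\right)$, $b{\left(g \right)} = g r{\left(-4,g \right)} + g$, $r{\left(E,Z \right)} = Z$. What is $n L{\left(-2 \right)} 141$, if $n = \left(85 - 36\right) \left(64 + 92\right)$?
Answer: $-15089256$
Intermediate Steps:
$b{\left(g \right)} = g + g^{2}$ ($b{\left(g \right)} = g g + g = g^{2} + g = g + g^{2}$)
$L{\left(T \right)} = -6 + 5 T + T \left(1 + T\right)$ ($L{\left(T \right)} = T \left(1 + T\right) - \left(6 + T \left(-5\right)\right) = T \left(1 + T\right) - \left(6 - 5 T\right) = T \left(1 + T\right) + \left(-6 + 5 T\right) = -6 + 5 T + T \left(1 + T\right)$)
$n = 7644$ ($n = 49 \cdot 156 = 7644$)
$n L{\left(-2 \right)} 141 = 7644 \left(-6 + \left(-2\right)^{2} + 6 \left(-2\right)\right) 141 = 7644 \left(-6 + 4 - 12\right) 141 = 7644 \left(-14\right) 141 = \left(-107016\right) 141 = -15089256$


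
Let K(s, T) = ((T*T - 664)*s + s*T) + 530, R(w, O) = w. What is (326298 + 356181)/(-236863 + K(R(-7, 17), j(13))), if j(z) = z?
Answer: -227493/77653 ≈ -2.9296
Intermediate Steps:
K(s, T) = 530 + T*s + s*(-664 + T**2) (K(s, T) = ((T**2 - 664)*s + T*s) + 530 = ((-664 + T**2)*s + T*s) + 530 = (s*(-664 + T**2) + T*s) + 530 = (T*s + s*(-664 + T**2)) + 530 = 530 + T*s + s*(-664 + T**2))
(326298 + 356181)/(-236863 + K(R(-7, 17), j(13))) = (326298 + 356181)/(-236863 + (530 - 664*(-7) + 13*(-7) - 7*13**2)) = 682479/(-236863 + (530 + 4648 - 91 - 7*169)) = 682479/(-236863 + (530 + 4648 - 91 - 1183)) = 682479/(-236863 + 3904) = 682479/(-232959) = 682479*(-1/232959) = -227493/77653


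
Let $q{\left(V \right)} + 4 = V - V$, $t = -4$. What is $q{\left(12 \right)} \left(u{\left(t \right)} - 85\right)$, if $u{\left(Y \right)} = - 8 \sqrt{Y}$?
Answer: $340 + 64 i \approx 340.0 + 64.0 i$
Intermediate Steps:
$q{\left(V \right)} = -4$ ($q{\left(V \right)} = -4 + \left(V - V\right) = -4 + 0 = -4$)
$q{\left(12 \right)} \left(u{\left(t \right)} - 85\right) = - 4 \left(- 8 \sqrt{-4} - 85\right) = - 4 \left(- 8 \cdot 2 i - 85\right) = - 4 \left(- 16 i - 85\right) = - 4 \left(-85 - 16 i\right) = 340 + 64 i$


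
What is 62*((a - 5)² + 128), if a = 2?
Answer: 8494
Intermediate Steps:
62*((a - 5)² + 128) = 62*((2 - 5)² + 128) = 62*((-3)² + 128) = 62*(9 + 128) = 62*137 = 8494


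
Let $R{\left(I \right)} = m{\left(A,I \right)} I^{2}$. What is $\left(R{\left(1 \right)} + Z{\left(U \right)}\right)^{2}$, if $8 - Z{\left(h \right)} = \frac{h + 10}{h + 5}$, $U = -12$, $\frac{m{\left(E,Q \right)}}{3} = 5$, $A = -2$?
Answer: $\frac{25281}{49} \approx 515.94$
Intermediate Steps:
$m{\left(E,Q \right)} = 15$ ($m{\left(E,Q \right)} = 3 \cdot 5 = 15$)
$Z{\left(h \right)} = 8 - \frac{10 + h}{5 + h}$ ($Z{\left(h \right)} = 8 - \frac{h + 10}{h + 5} = 8 - \frac{10 + h}{5 + h}$)
$R{\left(I \right)} = 15 I^{2}$
$\left(R{\left(1 \right)} + Z{\left(U \right)}\right)^{2} = \left(15 \cdot 1^{2} + \frac{30 + 7 \left(-12\right)}{5 - 12}\right)^{2} = \left(15 \cdot 1 + \frac{30 - 84}{-7}\right)^{2} = \left(15 - - \frac{54}{7}\right)^{2} = \left(15 + \frac{54}{7}\right)^{2} = \left(\frac{159}{7}\right)^{2} = \frac{25281}{49}$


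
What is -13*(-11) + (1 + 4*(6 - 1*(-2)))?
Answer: 176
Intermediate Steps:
-13*(-11) + (1 + 4*(6 - 1*(-2))) = 143 + (1 + 4*(6 + 2)) = 143 + (1 + 4*8) = 143 + (1 + 32) = 143 + 33 = 176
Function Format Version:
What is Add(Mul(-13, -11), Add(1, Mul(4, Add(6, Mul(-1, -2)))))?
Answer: 176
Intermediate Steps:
Add(Mul(-13, -11), Add(1, Mul(4, Add(6, Mul(-1, -2))))) = Add(143, Add(1, Mul(4, Add(6, 2)))) = Add(143, Add(1, Mul(4, 8))) = Add(143, Add(1, 32)) = Add(143, 33) = 176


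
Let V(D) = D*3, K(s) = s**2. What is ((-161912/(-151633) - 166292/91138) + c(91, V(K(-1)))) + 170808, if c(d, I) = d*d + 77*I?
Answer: 1239053682710150/6909764177 ≈ 1.7932e+5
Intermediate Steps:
V(D) = 3*D
c(d, I) = d**2 + 77*I
((-161912/(-151633) - 166292/91138) + c(91, V(K(-1)))) + 170808 = ((-161912/(-151633) - 166292/91138) + (91**2 + 77*(3*(-1)**2))) + 170808 = ((-161912*(-1/151633) - 166292*1/91138) + (8281 + 77*(3*1))) + 170808 = ((161912/151633 - 83146/45569) + (8281 + 77*3)) + 170808 = (-5229509490/6909764177 + (8281 + 231)) + 170808 = (-5229509490/6909764177 + 8512) + 170808 = 58810683165134/6909764177 + 170808 = 1239053682710150/6909764177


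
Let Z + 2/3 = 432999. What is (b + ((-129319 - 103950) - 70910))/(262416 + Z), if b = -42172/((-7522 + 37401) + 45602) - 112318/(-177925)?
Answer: -12255329679203151/28018153625082775 ≈ -0.43741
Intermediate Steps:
Z = 1298995/3 (Z = -2/3 + 432999 = 1298995/3 ≈ 4.3300e+5)
b = 974421858/13429956925 (b = -42172/(29879 + 45602) - 112318*(-1/177925) = -42172/75481 + 112318/177925 = 974421858/13429956925 ≈ 0.072556)
(b + ((-129319 - 103950) - 70910))/(262416 + Z) = (974421858/13429956925 + ((-129319 - 103950) - 70910))/(262416 + 1298995/3) = (974421858/13429956925 + (-233269 - 70910))/(2086243/3) = (974421858/13429956925 - 304179)*(3/2086243) = -4085109893067717/13429956925*3/2086243 = -12255329679203151/28018153625082775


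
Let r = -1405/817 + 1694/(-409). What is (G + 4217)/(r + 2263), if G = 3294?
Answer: 2509823183/754229596 ≈ 3.3277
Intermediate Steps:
r = -1958643/334153 (r = -1405*1/817 + 1694*(-1/409) = -1405/817 - 1694/409 = -1958643/334153 ≈ -5.8615)
(G + 4217)/(r + 2263) = (3294 + 4217)/(-1958643/334153 + 2263) = 7511/(754229596/334153) = 7511*(334153/754229596) = 2509823183/754229596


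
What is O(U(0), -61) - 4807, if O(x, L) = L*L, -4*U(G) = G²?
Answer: -1086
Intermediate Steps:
U(G) = -G²/4
O(x, L) = L²
O(U(0), -61) - 4807 = (-61)² - 4807 = 3721 - 4807 = -1086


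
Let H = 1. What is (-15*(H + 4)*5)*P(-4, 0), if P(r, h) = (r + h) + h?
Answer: 1500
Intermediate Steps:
P(r, h) = r + 2*h (P(r, h) = (h + r) + h = r + 2*h)
(-15*(H + 4)*5)*P(-4, 0) = (-15*(1 + 4)*5)*(-4 + 2*0) = (-75*5)*(-4 + 0) = -15*25*(-4) = -375*(-4) = 1500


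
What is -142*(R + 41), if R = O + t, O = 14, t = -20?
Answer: -4970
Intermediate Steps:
R = -6 (R = 14 - 20 = -6)
-142*(R + 41) = -142*(-6 + 41) = -142*35 = -4970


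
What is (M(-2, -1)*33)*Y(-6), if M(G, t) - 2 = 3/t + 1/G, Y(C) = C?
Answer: 297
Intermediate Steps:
M(G, t) = 2 + 1/G + 3/t (M(G, t) = 2 + (3/t + 1/G) = 2 + (1/G + 3/t) = 2 + 1/G + 3/t)
(M(-2, -1)*33)*Y(-6) = ((2 + 1/(-2) + 3/(-1))*33)*(-6) = ((2 - ½ + 3*(-1))*33)*(-6) = ((2 - ½ - 3)*33)*(-6) = -3/2*33*(-6) = -99/2*(-6) = 297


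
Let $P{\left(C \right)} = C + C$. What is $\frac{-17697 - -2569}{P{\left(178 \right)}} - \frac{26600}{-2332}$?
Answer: $- \frac{1613056}{51887} \approx -31.088$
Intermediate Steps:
$P{\left(C \right)} = 2 C$
$\frac{-17697 - -2569}{P{\left(178 \right)}} - \frac{26600}{-2332} = \frac{-17697 - -2569}{2 \cdot 178} - \frac{26600}{-2332} = \frac{-17697 + 2569}{356} - - \frac{6650}{583} = \left(-15128\right) \frac{1}{356} + \frac{6650}{583} = - \frac{3782}{89} + \frac{6650}{583} = - \frac{1613056}{51887}$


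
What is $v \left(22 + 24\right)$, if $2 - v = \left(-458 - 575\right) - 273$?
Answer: $60168$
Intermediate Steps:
$v = 1308$ ($v = 2 - \left(\left(-458 - 575\right) - 273\right) = 2 - \left(-1033 - 273\right) = 2 - -1306 = 2 + 1306 = 1308$)
$v \left(22 + 24\right) = 1308 \left(22 + 24\right) = 1308 \cdot 46 = 60168$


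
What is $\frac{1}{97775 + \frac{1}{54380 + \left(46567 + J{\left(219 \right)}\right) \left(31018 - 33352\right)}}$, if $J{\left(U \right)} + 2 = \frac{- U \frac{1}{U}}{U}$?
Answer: $\frac{7929867312}{775342776430727} \approx 1.0228 \cdot 10^{-5}$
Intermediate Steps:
$J{\left(U \right)} = -2 - \frac{1}{U}$ ($J{\left(U \right)} = -2 + \frac{- U \frac{1}{U}}{U} = -2 - \frac{1}{U}$)
$\frac{1}{97775 + \frac{1}{54380 + \left(46567 + J{\left(219 \right)}\right) \left(31018 - 33352\right)}} = \frac{1}{97775 + \frac{1}{54380 + \left(46567 - \frac{439}{219}\right) \left(31018 - 33352\right)}} = \frac{1}{97775 + \frac{1}{54380 + \left(46567 - \frac{439}{219}\right) \left(-2334\right)}} = \frac{1}{97775 + \frac{1}{54380 + \frac{10197734}{219} \left(-2334\right)}} = \frac{1}{97775 + \frac{1}{54380 - \frac{7933837052}{73}}} = \frac{1}{97775 + \frac{1}{- \frac{7929867312}{73}}} = \frac{1}{97775 - \frac{73}{7929867312}} = \frac{1}{\frac{775342776430727}{7929867312}} = \frac{7929867312}{775342776430727}$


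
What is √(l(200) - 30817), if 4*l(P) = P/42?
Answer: 2*I*√3397443/21 ≈ 175.54*I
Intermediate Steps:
l(P) = P/168 (l(P) = (P/42)/4 = P/168)
√(l(200) - 30817) = √((1/168)*200 - 30817) = √(25/21 - 30817) = √(-647132/21) = 2*I*√3397443/21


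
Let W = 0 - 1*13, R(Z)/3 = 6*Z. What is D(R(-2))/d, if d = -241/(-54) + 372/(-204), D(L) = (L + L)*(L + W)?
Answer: 3238704/2423 ≈ 1336.7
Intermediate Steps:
R(Z) = 18*Z (R(Z) = 3*(6*Z) = 18*Z)
W = -13 (W = 0 - 13 = -13)
D(L) = 2*L*(-13 + L) (D(L) = (L + L)*(L - 13) = (2*L)*(-13 + L) = 2*L*(-13 + L))
d = 2423/918 (d = -241*(-1/54) + 372*(-1/204) = 241/54 - 31/17 = 2423/918 ≈ 2.6394)
D(R(-2))/d = (2*(18*(-2))*(-13 + 18*(-2)))/(2423/918) = (2*(-36)*(-13 - 36))*(918/2423) = (2*(-36)*(-49))*(918/2423) = 3528*(918/2423) = 3238704/2423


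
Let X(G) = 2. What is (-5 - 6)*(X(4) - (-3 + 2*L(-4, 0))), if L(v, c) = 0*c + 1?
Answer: -33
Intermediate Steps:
L(v, c) = 1 (L(v, c) = 0 + 1 = 1)
(-5 - 6)*(X(4) - (-3 + 2*L(-4, 0))) = (-5 - 6)*(2 - (-3 + 2*1)) = -11*(2 - (-3 + 2)) = -11*(2 - 1*(-1)) = -11*(2 + 1) = -11*3 = -33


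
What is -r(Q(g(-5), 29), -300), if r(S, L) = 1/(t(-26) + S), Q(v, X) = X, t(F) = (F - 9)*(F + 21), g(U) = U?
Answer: -1/204 ≈ -0.0049020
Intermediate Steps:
t(F) = (-9 + F)*(21 + F)
r(S, L) = 1/(175 + S) (r(S, L) = 1/((-189 + (-26)² + 12*(-26)) + S) = 1/((-189 + 676 - 312) + S) = 1/(175 + S))
-r(Q(g(-5), 29), -300) = -1/(175 + 29) = -1/204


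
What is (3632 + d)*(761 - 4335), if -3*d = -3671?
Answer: -52062458/3 ≈ -1.7354e+7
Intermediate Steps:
d = 3671/3 (d = -1/3*(-3671) = 3671/3 ≈ 1223.7)
(3632 + d)*(761 - 4335) = (3632 + 3671/3)*(761 - 4335) = (14567/3)*(-3574) = -52062458/3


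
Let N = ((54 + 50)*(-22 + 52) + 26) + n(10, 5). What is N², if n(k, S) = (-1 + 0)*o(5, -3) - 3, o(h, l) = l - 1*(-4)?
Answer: 9872164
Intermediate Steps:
o(h, l) = 4 + l (o(h, l) = l + 4 = 4 + l)
n(k, S) = -4 (n(k, S) = (-1 + 0)*(4 - 3) - 3 = -1*1 - 3 = -1 - 3 = -4)
N = 3142 (N = ((54 + 50)*(-22 + 52) + 26) - 4 = (104*30 + 26) - 4 = (3120 + 26) - 4 = 3146 - 4 = 3142)
N² = 3142² = 9872164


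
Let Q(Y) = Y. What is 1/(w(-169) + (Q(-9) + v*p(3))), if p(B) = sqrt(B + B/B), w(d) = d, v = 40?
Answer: -1/98 ≈ -0.010204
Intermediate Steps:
p(B) = sqrt(1 + B) (p(B) = sqrt(B + 1) = sqrt(1 + B))
1/(w(-169) + (Q(-9) + v*p(3))) = 1/(-169 + (-9 + 40*sqrt(1 + 3))) = 1/(-169 + (-9 + 40*sqrt(4))) = 1/(-169 + (-9 + 40*2)) = 1/(-169 + (-9 + 80)) = 1/(-169 + 71) = 1/(-98) = -1/98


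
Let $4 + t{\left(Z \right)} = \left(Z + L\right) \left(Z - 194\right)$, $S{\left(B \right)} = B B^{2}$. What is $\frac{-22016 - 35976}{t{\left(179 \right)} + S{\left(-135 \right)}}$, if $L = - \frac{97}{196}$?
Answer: $\frac{11366432}{482759089} \approx 0.023545$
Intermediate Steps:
$S{\left(B \right)} = B^{3}$
$L = - \frac{97}{196}$ ($L = \left(-97\right) \frac{1}{196} = - \frac{97}{196} \approx -0.4949$)
$t{\left(Z \right)} = -4 + \left(-194 + Z\right) \left(- \frac{97}{196} + Z\right)$ ($t{\left(Z \right)} = -4 + \left(Z - \frac{97}{196}\right) \left(Z - 194\right) = -4 + \left(- \frac{97}{196} + Z\right) \left(-194 + Z\right) = -4 + \left(-194 + Z\right) \left(- \frac{97}{196} + Z\right)$)
$\frac{-22016 - 35976}{t{\left(179 \right)} + S{\left(-135 \right)}} = \frac{-22016 - 35976}{\left(\frac{9017}{98} + 179^{2} - \frac{6823659}{196}\right) + \left(-135\right)^{3}} = - \frac{57992}{\left(\frac{9017}{98} + 32041 - \frac{6823659}{196}\right) - 2460375} = - \frac{57992}{- \frac{525589}{196} - 2460375} = - \frac{57992}{- \frac{482759089}{196}} = \left(-57992\right) \left(- \frac{196}{482759089}\right) = \frac{11366432}{482759089}$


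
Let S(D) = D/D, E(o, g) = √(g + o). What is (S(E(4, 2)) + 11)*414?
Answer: 4968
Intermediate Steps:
S(D) = 1
(S(E(4, 2)) + 11)*414 = (1 + 11)*414 = 12*414 = 4968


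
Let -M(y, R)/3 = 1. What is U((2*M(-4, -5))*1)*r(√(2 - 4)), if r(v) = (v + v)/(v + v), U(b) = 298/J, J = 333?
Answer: 298/333 ≈ 0.89489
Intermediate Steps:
M(y, R) = -3 (M(y, R) = -3*1 = -3)
U(b) = 298/333
r(v) = 1 (r(v) = (2*v)/((2*v)) = (2*v)*(1/(2*v)) = 1)
U((2*M(-4, -5))*1)*r(√(2 - 4)) = (298/333)*1 = 298/333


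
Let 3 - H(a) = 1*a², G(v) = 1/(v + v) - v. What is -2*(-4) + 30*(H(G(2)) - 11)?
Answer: -2591/8 ≈ -323.88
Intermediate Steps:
G(v) = 1/(2*v) - v
H(a) = 3 - a²
-2*(-4) + 30*(H(G(2)) - 11) = -2*(-4) + 30*((3 - ((½)/2 - 1*2)²) - 11) = 8 + 30*((3 - ((½)*(½) - 2)²) - 11) = 8 + 30*((3 - (¼ - 2)²) - 11) = 8 + 30*((3 - (-7/4)²) - 11) = 8 + 30*((3 - 1*49/16) - 11) = 8 + 30*((3 - 49/16) - 11) = 8 + 30*(-1/16 - 11) = 8 + 30*(-177/16) = 8 - 2655/8 = -2591/8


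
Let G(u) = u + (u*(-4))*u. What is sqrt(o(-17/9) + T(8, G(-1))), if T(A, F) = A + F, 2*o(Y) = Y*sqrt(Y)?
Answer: sqrt(972 - 102*I*sqrt(17))/18 ≈ 1.7704 - 0.36658*I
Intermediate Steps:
o(Y) = Y**(3/2)/2 (o(Y) = (Y*sqrt(Y))/2 = Y**(3/2)/2)
G(u) = u - 4*u**2 (G(u) = u + (-4*u)*u = u - 4*u**2)
sqrt(o(-17/9) + T(8, G(-1))) = sqrt((-17/9)**(3/2)/2 + (8 - (1 - 4*(-1)))) = sqrt((-17*1/9)**(3/2)/2 + (8 - (1 + 4))) = sqrt((-17/9)**(3/2)/2 + (8 - 1*5)) = sqrt((-17*I*sqrt(17)/27)/2 + (8 - 5)) = sqrt(-17*I*sqrt(17)/54 + 3) = sqrt(3 - 17*I*sqrt(17)/54)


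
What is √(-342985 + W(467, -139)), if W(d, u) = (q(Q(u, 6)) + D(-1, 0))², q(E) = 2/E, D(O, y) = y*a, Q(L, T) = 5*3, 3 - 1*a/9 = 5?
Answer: I*√77171621/15 ≈ 585.65*I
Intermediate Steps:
a = -18 (a = 27 - 9*5 = 27 - 45 = -18)
Q(L, T) = 15
D(O, y) = -18*y (D(O, y) = y*(-18) = -18*y)
W(d, u) = 4/225 (W(d, u) = (2/15 - 18*0)² = (2*(1/15) + 0)² = (2/15 + 0)² = (2/15)² = 4/225)
√(-342985 + W(467, -139)) = √(-342985 + 4/225) = √(-77171621/225) = I*√77171621/15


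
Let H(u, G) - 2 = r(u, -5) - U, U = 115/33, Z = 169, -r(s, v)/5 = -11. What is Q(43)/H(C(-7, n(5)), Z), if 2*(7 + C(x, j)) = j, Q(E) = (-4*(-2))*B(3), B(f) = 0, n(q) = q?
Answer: 0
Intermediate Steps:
r(s, v) = 55 (r(s, v) = -5*(-11) = 55)
Q(E) = 0 (Q(E) = -4*(-2)*0 = 8*0 = 0)
C(x, j) = -7 + j/2
U = 115/33 (U = 115*(1/33) = 115/33 ≈ 3.4848)
H(u, G) = 1766/33 (H(u, G) = 2 + (55 - 1*115/33) = 2 + (55 - 115/33) = 2 + 1700/33 = 1766/33)
Q(43)/H(C(-7, n(5)), Z) = 0/(1766/33) = 0*(33/1766) = 0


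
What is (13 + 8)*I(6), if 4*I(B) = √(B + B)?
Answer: 21*√3/2 ≈ 18.187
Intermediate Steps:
I(B) = √2*√B/4 (I(B) = √(B + B)/4 = √(2*B)/4 = (√2*√B)/4 = √2*√B/4)
(13 + 8)*I(6) = (13 + 8)*(√2*√6/4) = 21*(√3/2) = 21*√3/2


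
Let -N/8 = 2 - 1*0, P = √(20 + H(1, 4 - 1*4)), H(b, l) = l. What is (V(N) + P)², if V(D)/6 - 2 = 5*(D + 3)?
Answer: 142904 - 1512*√5 ≈ 1.3952e+5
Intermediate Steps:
P = 2*√5 (P = √(20 + (4 - 1*4)) = √(20 + (4 - 4)) = √(20 + 0) = √20 = 2*√5 ≈ 4.4721)
N = -16 (N = -8*(2 - 1*0) = -8*(2 + 0) = -8*2 = -16)
V(D) = 102 + 30*D (V(D) = 12 + 6*(5*(D + 3)) = 12 + 6*(5*(3 + D)) = 12 + 6*(15 + 5*D) = 12 + (90 + 30*D) = 102 + 30*D)
(V(N) + P)² = ((102 + 30*(-16)) + 2*√5)² = ((102 - 480) + 2*√5)² = (-378 + 2*√5)²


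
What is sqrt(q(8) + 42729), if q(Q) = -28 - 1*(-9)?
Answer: sqrt(42710) ≈ 206.66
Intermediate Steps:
q(Q) = -19 (q(Q) = -28 + 9 = -19)
sqrt(q(8) + 42729) = sqrt(-19 + 42729) = sqrt(42710)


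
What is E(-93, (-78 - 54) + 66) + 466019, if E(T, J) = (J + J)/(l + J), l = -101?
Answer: 77825305/167 ≈ 4.6602e+5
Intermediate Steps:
E(T, J) = 2*J/(-101 + J) (E(T, J) = (J + J)/(-101 + J) = (2*J)/(-101 + J) = 2*J/(-101 + J))
E(-93, (-78 - 54) + 66) + 466019 = 2*((-78 - 54) + 66)/(-101 + ((-78 - 54) + 66)) + 466019 = 2*(-132 + 66)/(-101 + (-132 + 66)) + 466019 = 2*(-66)/(-101 - 66) + 466019 = 2*(-66)/(-167) + 466019 = 2*(-66)*(-1/167) + 466019 = 132/167 + 466019 = 77825305/167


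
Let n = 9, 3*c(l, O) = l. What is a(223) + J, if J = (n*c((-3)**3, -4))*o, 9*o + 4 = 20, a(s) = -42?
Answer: -186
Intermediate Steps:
c(l, O) = l/3
o = 16/9 (o = -4/9 + (1/9)*20 = -4/9 + 20/9 = 16/9 ≈ 1.7778)
J = -144 (J = (9*((1/3)*(-3)**3))*(16/9) = (9*((1/3)*(-27)))*(16/9) = (9*(-9))*(16/9) = -81*16/9 = -144)
a(223) + J = -42 - 144 = -186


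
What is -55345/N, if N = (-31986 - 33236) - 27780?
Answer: 55345/93002 ≈ 0.59509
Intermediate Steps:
N = -93002 (N = -65222 - 27780 = -93002)
-55345/N = -55345/(-93002) = -55345*(-1/93002) = 55345/93002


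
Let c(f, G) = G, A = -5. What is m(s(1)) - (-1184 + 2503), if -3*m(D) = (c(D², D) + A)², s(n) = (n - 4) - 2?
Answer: -4057/3 ≈ -1352.3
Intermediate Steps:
s(n) = -6 + n (s(n) = (-4 + n) - 2 = -6 + n)
m(D) = -(-5 + D)²/3 (m(D) = -(D - 5)²/3 = -(-5 + D)²/3)
m(s(1)) - (-1184 + 2503) = -(-5 + (-6 + 1))²/3 - (-1184 + 2503) = -(-5 - 5)²/3 - 1*1319 = -⅓*(-10)² - 1319 = -⅓*100 - 1319 = -100/3 - 1319 = -4057/3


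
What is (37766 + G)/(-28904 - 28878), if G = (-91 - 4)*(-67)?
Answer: -44131/57782 ≈ -0.76375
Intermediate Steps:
G = 6365 (G = -95*(-67) = 6365)
(37766 + G)/(-28904 - 28878) = (37766 + 6365)/(-28904 - 28878) = 44131/(-57782) = 44131*(-1/57782) = -44131/57782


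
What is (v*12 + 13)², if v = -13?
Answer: 20449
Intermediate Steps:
(v*12 + 13)² = (-13*12 + 13)² = (-156 + 13)² = (-143)² = 20449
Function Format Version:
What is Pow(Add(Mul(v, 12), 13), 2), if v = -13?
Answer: 20449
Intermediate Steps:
Pow(Add(Mul(v, 12), 13), 2) = Pow(Add(Mul(-13, 12), 13), 2) = Pow(Add(-156, 13), 2) = Pow(-143, 2) = 20449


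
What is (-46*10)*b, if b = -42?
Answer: 19320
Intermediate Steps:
(-46*10)*b = -46*10*(-42) = -460*(-42) = 19320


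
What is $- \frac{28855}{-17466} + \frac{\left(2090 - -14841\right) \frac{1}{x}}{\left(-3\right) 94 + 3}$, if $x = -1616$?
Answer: $\frac{2217566261}{1312465104} \approx 1.6896$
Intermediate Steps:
$- \frac{28855}{-17466} + \frac{\left(2090 - -14841\right) \frac{1}{x}}{\left(-3\right) 94 + 3} = - \frac{28855}{-17466} + \frac{\left(2090 - -14841\right) \frac{1}{-1616}}{\left(-3\right) 94 + 3} = \left(-28855\right) \left(- \frac{1}{17466}\right) + \frac{\left(2090 + 14841\right) \left(- \frac{1}{1616}\right)}{-282 + 3} = \frac{28855}{17466} + \frac{16931 \left(- \frac{1}{1616}\right)}{-279} = \frac{28855}{17466} - - \frac{16931}{450864} = \frac{28855}{17466} + \frac{16931}{450864} = \frac{2217566261}{1312465104}$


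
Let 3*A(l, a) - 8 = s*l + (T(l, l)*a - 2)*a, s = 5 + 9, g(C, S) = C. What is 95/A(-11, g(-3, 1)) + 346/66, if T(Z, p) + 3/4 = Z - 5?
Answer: 163579/38379 ≈ 4.2622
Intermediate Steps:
T(Z, p) = -23/4 + Z (T(Z, p) = -3/4 + (Z - 5) = -3/4 + (-5 + Z) = -23/4 + Z)
s = 14
A(l, a) = 8/3 + 14*l/3 + a*(-2 + a*(-23/4 + l))/3 (A(l, a) = 8/3 + (14*l + ((-23/4 + l)*a - 2)*a)/3 = 8/3 + (14*l + (a*(-23/4 + l) - 2)*a)/3 = 8/3 + (14*l + (-2 + a*(-23/4 + l))*a)/3 = 8/3 + (14*l + a*(-2 + a*(-23/4 + l)))/3 = 8/3 + (14*l/3 + a*(-2 + a*(-23/4 + l))/3) = 8/3 + 14*l/3 + a*(-2 + a*(-23/4 + l))/3)
95/A(-11, g(-3, 1)) + 346/66 = 95/(8/3 - 2/3*(-3) + (14/3)*(-11) + (1/12)*(-3)**2*(-23 + 4*(-11))) + 346/66 = 95/(8/3 + 2 - 154/3 + (1/12)*9*(-23 - 44)) + 346*(1/66) = 95/(8/3 + 2 - 154/3 + (1/12)*9*(-67)) + 173/33 = 95/(8/3 + 2 - 154/3 - 201/4) + 173/33 = 95/(-1163/12) + 173/33 = 95*(-12/1163) + 173/33 = -1140/1163 + 173/33 = 163579/38379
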